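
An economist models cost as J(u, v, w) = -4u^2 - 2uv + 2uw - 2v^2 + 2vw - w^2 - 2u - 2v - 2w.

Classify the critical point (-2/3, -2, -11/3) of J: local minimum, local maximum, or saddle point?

local maximum

The Hessian is constant: H = [[-8, -2, 2], [-2, -4, 2], [2, 2, -2]].
Leading principal minors: Δ₁ = -8, Δ₂ = 28, Δ₃ = -24.
The minors alternate sign starting negative (−, +, −), so H is negative definite: a local maximum.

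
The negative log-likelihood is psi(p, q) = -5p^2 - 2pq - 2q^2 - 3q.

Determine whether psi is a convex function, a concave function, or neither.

psi is quadratic, so its Hessian is the constant matrix H = [[-10, -2], [-2, -4]].
det(H) = 36, tr(H) = -14.
det(H) > 0 and tr(H) < 0, so H is negative definite everywhere: concave.

concave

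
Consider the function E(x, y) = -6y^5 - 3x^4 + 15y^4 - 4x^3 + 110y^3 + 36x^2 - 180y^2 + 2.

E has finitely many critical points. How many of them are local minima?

E separates as a function of x plus a function of y, so ∇E=0 decouples.
∂E/∂x = -12x(x - 2)(x + 3) = 0 at x ∈ {-3, 0, 2}; ∂E/∂y = -30y(y - 4)(y - 1)(y + 3) = 0 at y ∈ {-3, 0, 1, 4}.
The Hessian is diagonal: diag(E_xx, E_yy). Second derivatives: E_xx(-3)=-180, E_xx(0)=72, E_xx(2)=-120; E_yy(-3)=2520, E_yy(0)=-360, E_yy(1)=360, E_yy(4)=-2520.
Local minima occur where both diagonal entries positive: (0, -3), (0, 1). Count: 2.

2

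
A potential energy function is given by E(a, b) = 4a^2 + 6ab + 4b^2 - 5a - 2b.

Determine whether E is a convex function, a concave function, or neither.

convex

E is quadratic, so its Hessian is the constant matrix H = [[8, 6], [6, 8]].
det(H) = 28, tr(H) = 16.
det(H) > 0 and tr(H) > 0, so H is positive definite everywhere: convex.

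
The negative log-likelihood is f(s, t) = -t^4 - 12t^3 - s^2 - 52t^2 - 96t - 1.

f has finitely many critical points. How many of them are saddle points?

f separates as a function of s plus a function of t, so ∇f=0 decouples.
∂f/∂s = -2s = 0 at s ∈ {0}; ∂f/∂t = -4(t + 2)(t + 3)(t + 4) = 0 at t ∈ {-4, -3, -2}.
The Hessian is diagonal: diag(f_ss, f_tt). Second derivatives: f_ss(0)=-2; f_tt(-4)=-8, f_tt(-3)=4, f_tt(-2)=-8.
Saddle points occur where the two diagonal entries have opposite signs: (0, -3). Count: 1.

1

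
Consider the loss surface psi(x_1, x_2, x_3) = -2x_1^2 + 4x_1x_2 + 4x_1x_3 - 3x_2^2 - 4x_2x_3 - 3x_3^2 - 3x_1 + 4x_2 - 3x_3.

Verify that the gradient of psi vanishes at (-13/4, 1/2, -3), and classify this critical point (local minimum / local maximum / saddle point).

local maximum

∇psi = (-4x_1 + 4x_2 + 4x_3 - 3, 4x_1 - 6x_2 - 4x_3 + 4, 4x_1 - 4x_2 - 6x_3 - 3); substituting (-13/4, 1/2, -3) gives ∇psi = (0, 0, 0), so (-13/4, 1/2, -3) is indeed a critical point.
The Hessian is constant: H = [[-4, 4, 4], [4, -6, -4], [4, -4, -6]].
Leading principal minors: Δ₁ = -4, Δ₂ = 8, Δ₃ = -16.
The minors alternate sign starting negative (−, +, −), so H is negative definite: a local maximum.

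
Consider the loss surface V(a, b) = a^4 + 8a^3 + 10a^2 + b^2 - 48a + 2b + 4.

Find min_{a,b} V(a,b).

V(a,b) separates as P(a) + Q(b) + 4, so its minimum is min P + min Q + 4.
P'(a) = 4(a - 1)(a + 3)(a + 4) vanishes at a ∈ {-4, -3, 1}; Q'(b) = 2b + 2 vanishes at b ∈ {-1}.
Local minima of P (where P''>0): P(-4)=96, P(1)=-29. Local minima of Q: Q(-1)=-1.
So the global minimum of V is P(1) + Q(-1) + 4 = -29 − 1 + 4 = -26, attained at (1, -1).

-26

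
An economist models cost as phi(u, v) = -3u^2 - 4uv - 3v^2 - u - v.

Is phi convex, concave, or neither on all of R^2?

phi is quadratic, so its Hessian is the constant matrix H = [[-6, -4], [-4, -6]].
det(H) = 20, tr(H) = -12.
det(H) > 0 and tr(H) < 0, so H is negative definite everywhere: concave.

concave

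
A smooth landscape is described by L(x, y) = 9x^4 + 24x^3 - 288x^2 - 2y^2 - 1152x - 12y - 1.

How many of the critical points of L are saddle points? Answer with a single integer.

L separates as a function of x plus a function of y, so ∇L=0 decouples.
∂L/∂x = 36(x - 4)(x + 2)(x + 4) = 0 at x ∈ {-4, -2, 4}; ∂L/∂y = -4(y + 3) = 0 at y ∈ {-3}.
The Hessian is diagonal: diag(L_xx, L_yy). Second derivatives: L_xx(-4)=576, L_xx(-2)=-432, L_xx(4)=1728; L_yy(-3)=-4.
Saddle points occur where the two diagonal entries have opposite signs: (-4, -3), (4, -3). Count: 2.

2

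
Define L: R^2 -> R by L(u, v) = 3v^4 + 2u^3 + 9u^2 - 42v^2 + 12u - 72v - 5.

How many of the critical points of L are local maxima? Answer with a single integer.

1

L separates as a function of u plus a function of v, so ∇L=0 decouples.
∂L/∂u = 6(u + 1)(u + 2) = 0 at u ∈ {-2, -1}; ∂L/∂v = 12(v - 3)(v + 1)(v + 2) = 0 at v ∈ {-2, -1, 3}.
The Hessian is diagonal: diag(L_uu, L_vv). Second derivatives: L_uu(-2)=-6, L_uu(-1)=6; L_vv(-2)=60, L_vv(-1)=-48, L_vv(3)=240.
Local maxima occur where both diagonal entries negative: (-2, -1). Count: 1.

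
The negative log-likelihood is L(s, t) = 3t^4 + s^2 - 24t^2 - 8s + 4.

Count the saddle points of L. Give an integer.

1

L separates as a function of s plus a function of t, so ∇L=0 decouples.
∂L/∂s = 2(s - 4) = 0 at s ∈ {4}; ∂L/∂t = 12t(t - 2)(t + 2) = 0 at t ∈ {-2, 0, 2}.
The Hessian is diagonal: diag(L_ss, L_tt). Second derivatives: L_ss(4)=2; L_tt(-2)=96, L_tt(0)=-48, L_tt(2)=96.
Saddle points occur where the two diagonal entries have opposite signs: (4, 0). Count: 1.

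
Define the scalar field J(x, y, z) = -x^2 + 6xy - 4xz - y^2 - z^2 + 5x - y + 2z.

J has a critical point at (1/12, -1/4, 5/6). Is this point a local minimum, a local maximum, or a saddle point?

saddle point

The Hessian is constant: H = [[-2, 6, -4], [6, -2, 0], [-4, 0, -2]].
Leading principal minors: Δ₁ = -2, Δ₂ = -32, Δ₃ = 96.
The minors fit neither the all-positive nor the alternating-sign pattern, so H is indefinite: a saddle point.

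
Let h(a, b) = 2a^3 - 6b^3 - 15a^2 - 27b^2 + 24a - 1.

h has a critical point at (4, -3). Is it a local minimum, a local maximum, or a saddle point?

local minimum

The mixed partial ∂²h/∂a∂b is 0, so the Hessian at any point is diag(h_aa, h_bb) = diag(6(2a - 5), -18(2b + 3)).
At (4, -3): H = diag(18, 54).
Both eigenvalues are positive, so H is positive definite: a local minimum.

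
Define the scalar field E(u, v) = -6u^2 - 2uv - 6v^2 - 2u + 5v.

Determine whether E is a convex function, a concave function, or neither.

E is quadratic, so its Hessian is the constant matrix H = [[-12, -2], [-2, -12]].
det(H) = 140, tr(H) = -24.
det(H) > 0 and tr(H) < 0, so H is negative definite everywhere: concave.

concave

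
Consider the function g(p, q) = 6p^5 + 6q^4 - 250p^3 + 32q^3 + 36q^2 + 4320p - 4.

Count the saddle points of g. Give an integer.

g separates as a function of p plus a function of q, so ∇g=0 decouples.
∂g/∂p = 30(p - 4)(p - 3)(p + 3)(p + 4) = 0 at p ∈ {-4, -3, 3, 4}; ∂g/∂q = 24q(q + 1)(q + 3) = 0 at q ∈ {-3, -1, 0}.
The Hessian is diagonal: diag(g_pp, g_qq). Second derivatives: g_pp(-4)=-1680, g_pp(-3)=1260, g_pp(3)=-1260, g_pp(4)=1680; g_qq(-3)=144, g_qq(-1)=-48, g_qq(0)=72.
Saddle points occur where the two diagonal entries have opposite signs: (-4, -3), (-4, 0), (-3, -1), (3, -3), (3, 0), (4, -1). Count: 6.

6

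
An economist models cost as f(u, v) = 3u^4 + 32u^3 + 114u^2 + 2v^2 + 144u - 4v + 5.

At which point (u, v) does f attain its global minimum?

(-1, 1)

f(u,v) separates as P(u) + Q(v) + 5, so its minimum is min P + min Q + 5.
P'(u) = 12(u + 1)(u + 3)(u + 4) vanishes at u ∈ {-4, -3, -1}; Q'(v) = 4v - 4 vanishes at v ∈ {1}.
Local minima of P (where P''>0): P(-4)=-32, P(-1)=-59. Local minima of Q: Q(1)=-2.
So the global minimum of f is P(-1) + Q(1) + 5 = -59 − 2 + 5 = -56, attained at (-1, 1).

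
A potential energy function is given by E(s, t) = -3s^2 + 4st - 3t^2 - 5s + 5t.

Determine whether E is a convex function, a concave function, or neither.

concave

E is quadratic, so its Hessian is the constant matrix H = [[-6, 4], [4, -6]].
det(H) = 20, tr(H) = -12.
det(H) > 0 and tr(H) < 0, so H is negative definite everywhere: concave.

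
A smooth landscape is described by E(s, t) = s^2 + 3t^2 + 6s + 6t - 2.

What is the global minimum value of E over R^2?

E(s,t) separates as P(s) + Q(t) − 2, so its minimum is min P + min Q − 2.
P'(s) = 2s + 6 vanishes at s ∈ {-3}; Q'(t) = 6(t + 1) vanishes at t ∈ {-1}.
Local minima of P (where P''>0): P(-3)=-9. Local minima of Q: Q(-1)=-3.
So the global minimum of E is P(-3) + Q(-1) − 2 = -9 − 3 − 2 = -14, attained at (-3, -1).

-14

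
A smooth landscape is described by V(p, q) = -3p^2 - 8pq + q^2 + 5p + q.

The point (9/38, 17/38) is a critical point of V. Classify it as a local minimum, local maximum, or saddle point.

saddle point

The Hessian of V is constant: H = [[-6, -8], [-8, 2]].
det(H) = (-6)·2 − (-8)² = -76.
Since det(H) < 0, H is indefinite and the critical point is a saddle point.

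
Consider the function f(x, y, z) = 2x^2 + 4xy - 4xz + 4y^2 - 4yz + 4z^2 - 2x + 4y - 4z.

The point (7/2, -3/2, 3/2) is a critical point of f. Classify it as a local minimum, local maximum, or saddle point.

The Hessian is constant: H = [[4, 4, -4], [4, 8, -4], [-4, -4, 8]].
Leading principal minors: Δ₁ = 4, Δ₂ = 16, Δ₃ = 64.
All leading minors are positive, so H is positive definite: a local minimum.

local minimum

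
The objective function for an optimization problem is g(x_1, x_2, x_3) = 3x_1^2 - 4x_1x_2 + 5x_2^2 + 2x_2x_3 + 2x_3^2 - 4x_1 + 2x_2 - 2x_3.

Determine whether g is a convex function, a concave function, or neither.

convex

g is quadratic, so its Hessian is the constant matrix H = [[6, -4, 0], [-4, 10, 2], [0, 2, 4]].
Leading principal minors: 6, 44, 152.
All positive ⇒ H ≻ 0 ⇒ convex.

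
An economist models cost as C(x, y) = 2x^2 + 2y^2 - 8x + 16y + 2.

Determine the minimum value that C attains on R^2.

C(x,y) separates as P(x) + Q(y) + 2, so its minimum is min P + min Q + 2.
P'(x) = 4x - 8 vanishes at x ∈ {2}; Q'(y) = 4y + 16 vanishes at y ∈ {-4}.
Local minima of P (where P''>0): P(2)=-8. Local minima of Q: Q(-4)=-32.
So the global minimum of C is P(2) + Q(-4) + 2 = -8 − 32 + 2 = -38, attained at (2, -4).

-38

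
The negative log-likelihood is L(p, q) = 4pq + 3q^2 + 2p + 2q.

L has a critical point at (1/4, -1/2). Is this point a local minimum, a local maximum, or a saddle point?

The Hessian of L is constant: H = [[0, 4], [4, 6]].
det(H) = 0·6 − 4² = -16.
Since det(H) < 0, H is indefinite and the critical point is a saddle point.

saddle point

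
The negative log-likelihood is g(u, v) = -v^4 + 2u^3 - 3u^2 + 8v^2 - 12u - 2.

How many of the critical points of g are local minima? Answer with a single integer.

1

g separates as a function of u plus a function of v, so ∇g=0 decouples.
∂g/∂u = 6(u - 2)(u + 1) = 0 at u ∈ {-1, 2}; ∂g/∂v = -4v(v - 2)(v + 2) = 0 at v ∈ {-2, 0, 2}.
The Hessian is diagonal: diag(g_uu, g_vv). Second derivatives: g_uu(-1)=-18, g_uu(2)=18; g_vv(-2)=-32, g_vv(0)=16, g_vv(2)=-32.
Local minima occur where both diagonal entries positive: (2, 0). Count: 1.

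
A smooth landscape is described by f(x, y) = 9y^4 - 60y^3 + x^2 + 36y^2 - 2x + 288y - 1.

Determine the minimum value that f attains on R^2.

f(x,y) separates as P(x) + Q(y) − 1, so its minimum is min P + min Q − 1.
P'(x) = 2x - 2 vanishes at x ∈ {1}; Q'(y) = 36(y - 4)(y - 2)(y + 1) vanishes at y ∈ {-1, 2, 4}.
Local minima of P (where P''>0): P(1)=-1. Local minima of Q: Q(-1)=-183, Q(4)=192.
So the global minimum of f is P(1) + Q(-1) − 1 = -1 − 183 − 1 = -185, attained at (1, -1).

-185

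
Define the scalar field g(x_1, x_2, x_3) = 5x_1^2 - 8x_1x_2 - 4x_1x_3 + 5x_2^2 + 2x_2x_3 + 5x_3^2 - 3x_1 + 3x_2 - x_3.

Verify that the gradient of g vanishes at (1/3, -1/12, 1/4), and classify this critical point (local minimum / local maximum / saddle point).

∇g = (10x_1 - 8x_2 - 4x_3 - 3, -8x_1 + 10x_2 + 2x_3 + 3, -4x_1 + 2x_2 + 10x_3 - 1); substituting (1/3, -1/12, 1/4) gives ∇g = (0, 0, 0), so (1/3, -1/12, 1/4) is indeed a critical point.
The Hessian is constant: H = [[10, -8, -4], [-8, 10, 2], [-4, 2, 10]].
Leading principal minors: Δ₁ = 10, Δ₂ = 36, Δ₃ = 288.
All leading minors are positive, so H is positive definite: a local minimum.

local minimum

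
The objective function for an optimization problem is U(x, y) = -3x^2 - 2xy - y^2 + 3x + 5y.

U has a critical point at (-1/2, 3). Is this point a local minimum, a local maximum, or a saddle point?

local maximum

The Hessian of U is constant: H = [[-6, -2], [-2, -2]].
det(H) = (-6)·(-2) − (-2)² = 8.
det(H) > 0 and tr(H) = -8 < 0, so H is negative definite and the point is a local maximum.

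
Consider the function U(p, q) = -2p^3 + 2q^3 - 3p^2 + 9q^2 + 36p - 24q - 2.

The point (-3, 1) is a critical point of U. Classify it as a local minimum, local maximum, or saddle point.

The mixed partial ∂²U/∂p∂q is 0, so the Hessian at any point is diag(U_pp, U_qq) = diag(-6(2p + 1), 6(2q + 3)).
At (-3, 1): H = diag(30, 30).
Both eigenvalues are positive, so H is positive definite: a local minimum.

local minimum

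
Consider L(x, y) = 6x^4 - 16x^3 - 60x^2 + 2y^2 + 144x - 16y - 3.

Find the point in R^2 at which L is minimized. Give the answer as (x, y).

(-2, 4)

L(x,y) separates as P(x) + Q(y) − 3, so its minimum is min P + min Q − 3.
P'(x) = 24(x - 3)(x - 1)(x + 2) vanishes at x ∈ {-2, 1, 3}; Q'(y) = 4y - 16 vanishes at y ∈ {4}.
Local minima of P (where P''>0): P(-2)=-304, P(3)=-54. Local minima of Q: Q(4)=-32.
So the global minimum of L is P(-2) + Q(4) − 3 = -304 − 32 − 3 = -339, attained at (-2, 4).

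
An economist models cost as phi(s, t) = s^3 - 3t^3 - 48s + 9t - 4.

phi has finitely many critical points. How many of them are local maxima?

phi separates as a function of s plus a function of t, so ∇phi=0 decouples.
∂phi/∂s = 3(s - 4)(s + 4) = 0 at s ∈ {-4, 4}; ∂phi/∂t = -9(t - 1)(t + 1) = 0 at t ∈ {-1, 1}.
The Hessian is diagonal: diag(phi_ss, phi_tt). Second derivatives: phi_ss(-4)=-24, phi_ss(4)=24; phi_tt(-1)=18, phi_tt(1)=-18.
Local maxima occur where both diagonal entries negative: (-4, 1). Count: 1.

1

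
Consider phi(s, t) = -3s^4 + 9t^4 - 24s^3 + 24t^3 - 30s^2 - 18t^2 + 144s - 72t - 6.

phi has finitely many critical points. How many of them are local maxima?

phi separates as a function of s plus a function of t, so ∇phi=0 decouples.
∂phi/∂s = -12(s - 1)(s + 3)(s + 4) = 0 at s ∈ {-4, -3, 1}; ∂phi/∂t = 36(t - 1)(t + 1)(t + 2) = 0 at t ∈ {-2, -1, 1}.
The Hessian is diagonal: diag(phi_ss, phi_tt). Second derivatives: phi_ss(-4)=-60, phi_ss(-3)=48, phi_ss(1)=-240; phi_tt(-2)=108, phi_tt(-1)=-72, phi_tt(1)=216.
Local maxima occur where both diagonal entries negative: (-4, -1), (1, -1). Count: 2.

2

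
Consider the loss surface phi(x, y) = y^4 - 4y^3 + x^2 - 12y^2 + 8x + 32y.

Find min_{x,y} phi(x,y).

-80

phi(x,y) separates as P(x) + Q(y), so its minimum is min P + min Q.
P'(x) = 2x + 8 vanishes at x ∈ {-4}; Q'(y) = 4(y - 4)(y - 1)(y + 2) vanishes at y ∈ {-2, 1, 4}.
Local minima of P (where P''>0): P(-4)=-16. Local minima of Q: Q(-2)=-64, Q(4)=-64.
So the global minimum of phi is P(-4) + Q(-2) = -16 − 64 = -80, attained at (-4, -2).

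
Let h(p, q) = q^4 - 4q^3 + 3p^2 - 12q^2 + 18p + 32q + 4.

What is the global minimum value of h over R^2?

-87

h(p,q) separates as A(p) + B(q) + 4, so its minimum is min A + min B + 4.
A'(p) = 6p + 18 vanishes at p ∈ {-3}; B'(q) = 4(q - 4)(q - 1)(q + 2) vanishes at q ∈ {-2, 1, 4}.
Local minima of A (where A''>0): A(-3)=-27. Local minima of B: B(-2)=-64, B(4)=-64.
So the global minimum of h is A(-3) + B(-2) + 4 = -27 − 64 + 4 = -87, attained at (-3, -2).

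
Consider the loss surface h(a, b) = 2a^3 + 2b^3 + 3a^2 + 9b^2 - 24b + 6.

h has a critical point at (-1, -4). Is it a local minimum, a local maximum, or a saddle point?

local maximum

The mixed partial ∂²h/∂a∂b is 0, so the Hessian at any point is diag(h_aa, h_bb) = diag(6(2a + 1), 6(2b + 3)).
At (-1, -4): H = diag(-6, -30).
Both eigenvalues are negative, so H is negative definite: a local maximum.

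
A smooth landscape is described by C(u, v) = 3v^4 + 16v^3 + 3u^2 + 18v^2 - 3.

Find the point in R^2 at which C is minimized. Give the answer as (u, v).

C(u,v) separates as P(u) + Q(v) − 3, so its minimum is min P + min Q − 3.
P'(u) = 6u vanishes at u ∈ {0}; Q'(v) = 12v(v + 1)(v + 3) vanishes at v ∈ {-3, -1, 0}.
Local minima of P (where P''>0): P(0)=0. Local minima of Q: Q(-3)=-27, Q(0)=0.
So the global minimum of C is P(0) + Q(-3) − 3 = 0 − 27 − 3 = -30, attained at (0, -3).

(0, -3)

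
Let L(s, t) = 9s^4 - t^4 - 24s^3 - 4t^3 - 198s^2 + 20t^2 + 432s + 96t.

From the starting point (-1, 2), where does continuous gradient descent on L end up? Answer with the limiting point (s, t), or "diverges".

(-3, -2)

L is separable, so gradient descent decouples: s follows -∂L/∂s, t follows -∂L/∂t.
∂L/∂s = 36(s - 4)(s - 1)(s + 3); at s=-1 this is 720, so s decreases.
∂L/∂t = -4(t - 3)(t + 2)(t + 4); at t=2 this is 96, so t decreases.
s converges to its nearest critical value -3 (a local min of the s-part); t converges to -2. The iterate converges to (-3, -2).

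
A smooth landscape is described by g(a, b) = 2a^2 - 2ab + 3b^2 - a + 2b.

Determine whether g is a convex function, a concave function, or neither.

convex

g is quadratic, so its Hessian is the constant matrix H = [[4, -2], [-2, 6]].
det(H) = 20, tr(H) = 10.
det(H) > 0 and tr(H) > 0, so H is positive definite everywhere: convex.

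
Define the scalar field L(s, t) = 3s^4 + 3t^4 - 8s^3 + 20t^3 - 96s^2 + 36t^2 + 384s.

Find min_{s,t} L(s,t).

-1792

L(s,t) separates as P(s) + Q(t), so its minimum is min P + min Q.
P'(s) = 12(s - 4)(s - 2)(s + 4) vanishes at s ∈ {-4, 2, 4}; Q'(t) = 12t(t + 2)(t + 3) vanishes at t ∈ {-3, -2, 0}.
Local minima of P (where P''>0): P(-4)=-1792, P(4)=256. Local minima of Q: Q(-3)=27, Q(0)=0.
So the global minimum of L is P(-4) + Q(0) = -1792 + 0 = -1792, attained at (-4, 0).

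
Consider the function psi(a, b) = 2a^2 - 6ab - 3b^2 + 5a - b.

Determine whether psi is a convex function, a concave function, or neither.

psi is quadratic, so its Hessian is the constant matrix H = [[4, -6], [-6, -6]].
det(H) = -60, tr(H) = -2.
det(H) < 0, so H is indefinite: neither convex nor concave.

neither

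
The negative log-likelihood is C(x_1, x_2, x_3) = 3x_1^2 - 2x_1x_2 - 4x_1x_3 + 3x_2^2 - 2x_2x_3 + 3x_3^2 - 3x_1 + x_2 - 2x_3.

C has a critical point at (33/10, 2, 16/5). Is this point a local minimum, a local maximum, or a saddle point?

The Hessian is constant: H = [[6, -2, -4], [-2, 6, -2], [-4, -2, 6]].
Leading principal minors: Δ₁ = 6, Δ₂ = 32, Δ₃ = 40.
All leading minors are positive, so H is positive definite: a local minimum.

local minimum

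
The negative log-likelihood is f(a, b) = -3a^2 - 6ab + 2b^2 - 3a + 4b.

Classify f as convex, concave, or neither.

neither

f is quadratic, so its Hessian is the constant matrix H = [[-6, -6], [-6, 4]].
det(H) = -60, tr(H) = -2.
det(H) < 0, so H is indefinite: neither convex nor concave.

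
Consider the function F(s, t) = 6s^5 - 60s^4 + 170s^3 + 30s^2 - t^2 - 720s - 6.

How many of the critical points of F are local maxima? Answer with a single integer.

2

F separates as a function of s plus a function of t, so ∇F=0 decouples.
∂F/∂s = 30(s - 4)(s - 3)(s - 2)(s + 1) = 0 at s ∈ {-1, 2, 3, 4}; ∂F/∂t = -2t = 0 at t ∈ {0}.
The Hessian is diagonal: diag(F_ss, F_tt). Second derivatives: F_ss(-1)=-1800, F_ss(2)=180, F_ss(3)=-120, F_ss(4)=300; F_tt(0)=-2.
Local maxima occur where both diagonal entries negative: (-1, 0), (3, 0). Count: 2.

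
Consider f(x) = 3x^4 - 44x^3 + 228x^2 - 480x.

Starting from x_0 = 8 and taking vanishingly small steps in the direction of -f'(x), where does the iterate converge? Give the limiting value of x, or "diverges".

5

f'(x) = 12(x - 5)(x - 4)(x - 2), so f'(8) = 864.
Gradient descent moves in the -f' direction, i.e. x is decreasing.
The nearest critical point in that direction is x = 5, where f'' = 36 > 0 (a local minimum). The iterate converges there.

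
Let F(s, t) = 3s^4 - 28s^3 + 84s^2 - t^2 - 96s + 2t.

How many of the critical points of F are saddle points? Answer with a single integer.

F separates as a function of s plus a function of t, so ∇F=0 decouples.
∂F/∂s = 12(s - 4)(s - 2)(s - 1) = 0 at s ∈ {1, 2, 4}; ∂F/∂t = -2(t - 1) = 0 at t ∈ {1}.
The Hessian is diagonal: diag(F_ss, F_tt). Second derivatives: F_ss(1)=36, F_ss(2)=-24, F_ss(4)=72; F_tt(1)=-2.
Saddle points occur where the two diagonal entries have opposite signs: (1, 1), (4, 1). Count: 2.

2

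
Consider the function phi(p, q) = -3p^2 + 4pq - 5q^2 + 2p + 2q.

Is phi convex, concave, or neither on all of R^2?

concave

phi is quadratic, so its Hessian is the constant matrix H = [[-6, 4], [4, -10]].
det(H) = 44, tr(H) = -16.
det(H) > 0 and tr(H) < 0, so H is negative definite everywhere: concave.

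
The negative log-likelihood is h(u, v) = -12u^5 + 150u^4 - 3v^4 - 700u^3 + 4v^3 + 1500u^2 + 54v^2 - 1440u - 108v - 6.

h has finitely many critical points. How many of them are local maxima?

h separates as a function of u plus a function of v, so ∇h=0 decouples.
∂h/∂u = -60(u - 4)(u - 3)(u - 2)(u - 1) = 0 at u ∈ {1, 2, 3, 4}; ∂h/∂v = -12(v - 3)(v - 1)(v + 3) = 0 at v ∈ {-3, 1, 3}.
The Hessian is diagonal: diag(h_uu, h_vv). Second derivatives: h_uu(1)=360, h_uu(2)=-120, h_uu(3)=120, h_uu(4)=-360; h_vv(-3)=-288, h_vv(1)=96, h_vv(3)=-144.
Local maxima occur where both diagonal entries negative: (2, -3), (2, 3), (4, -3), (4, 3). Count: 4.

4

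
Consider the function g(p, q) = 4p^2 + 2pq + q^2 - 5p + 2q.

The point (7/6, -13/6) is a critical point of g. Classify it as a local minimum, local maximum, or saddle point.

local minimum

The Hessian of g is constant: H = [[8, 2], [2, 2]].
det(H) = 8·2 − 2² = 12.
det(H) > 0 and tr(H) = 10 > 0, so H is positive definite and the point is a local minimum.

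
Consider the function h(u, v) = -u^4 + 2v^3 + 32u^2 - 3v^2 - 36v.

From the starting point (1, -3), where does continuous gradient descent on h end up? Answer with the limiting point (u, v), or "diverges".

h is separable, so gradient descent decouples: u follows -∂h/∂u, v follows -∂h/∂v.
∂h/∂u = -4u(u - 4)(u + 4); at u=1 this is 60, so u decreases.
∂h/∂v = 6(v - 3)(v + 2); at v=-3 this is 36, so v decreases.
The v-coordinate has no critical point in that direction and runs off to infinity.

diverges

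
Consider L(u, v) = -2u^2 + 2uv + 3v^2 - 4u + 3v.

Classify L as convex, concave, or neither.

L is quadratic, so its Hessian is the constant matrix H = [[-4, 2], [2, 6]].
det(H) = -28, tr(H) = 2.
det(H) < 0, so H is indefinite: neither convex nor concave.

neither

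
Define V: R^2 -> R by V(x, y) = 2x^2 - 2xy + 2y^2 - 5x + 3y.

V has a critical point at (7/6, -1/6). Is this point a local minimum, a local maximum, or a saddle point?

local minimum

The Hessian of V is constant: H = [[4, -2], [-2, 4]].
det(H) = 4·4 − (-2)² = 12.
det(H) > 0 and tr(H) = 8 > 0, so H is positive definite and the point is a local minimum.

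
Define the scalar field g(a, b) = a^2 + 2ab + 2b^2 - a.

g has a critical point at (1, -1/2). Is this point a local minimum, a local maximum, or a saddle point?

The Hessian of g is constant: H = [[2, 2], [2, 4]].
det(H) = 2·4 − 2² = 4.
det(H) > 0 and tr(H) = 6 > 0, so H is positive definite and the point is a local minimum.

local minimum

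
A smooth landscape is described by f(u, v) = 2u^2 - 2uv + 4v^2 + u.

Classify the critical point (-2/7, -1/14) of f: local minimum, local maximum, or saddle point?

The Hessian of f is constant: H = [[4, -2], [-2, 8]].
det(H) = 4·8 − (-2)² = 28.
det(H) > 0 and tr(H) = 12 > 0, so H is positive definite and the point is a local minimum.

local minimum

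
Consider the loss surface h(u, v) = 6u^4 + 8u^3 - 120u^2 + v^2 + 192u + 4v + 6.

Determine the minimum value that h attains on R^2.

-1662

h(u,v) separates as P(u) + Q(v) + 6, so its minimum is min P + min Q + 6.
P'(u) = 24(u - 2)(u - 1)(u + 4) vanishes at u ∈ {-4, 1, 2}; Q'(v) = 2v + 4 vanishes at v ∈ {-2}.
Local minima of P (where P''>0): P(-4)=-1664, P(2)=64. Local minima of Q: Q(-2)=-4.
So the global minimum of h is P(-4) + Q(-2) + 6 = -1664 − 4 + 6 = -1662, attained at (-4, -2).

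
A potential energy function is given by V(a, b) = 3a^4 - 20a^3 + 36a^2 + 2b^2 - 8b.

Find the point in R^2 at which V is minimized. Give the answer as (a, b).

V(a,b) separates as P(a) + Q(b), so its minimum is min P + min Q.
P'(a) = 12a(a - 3)(a - 2) vanishes at a ∈ {0, 2, 3}; Q'(b) = 4b - 8 vanishes at b ∈ {2}.
Local minima of P (where P''>0): P(0)=0, P(3)=27. Local minima of Q: Q(2)=-8.
So the global minimum of V is P(0) + Q(2) = 0 − 8 = -8, attained at (0, 2).

(0, 2)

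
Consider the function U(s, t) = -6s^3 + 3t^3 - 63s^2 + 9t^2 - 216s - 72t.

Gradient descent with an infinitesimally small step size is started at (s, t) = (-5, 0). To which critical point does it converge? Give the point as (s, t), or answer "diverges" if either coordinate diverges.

U is separable, so gradient descent decouples: s follows -∂U/∂s, t follows -∂U/∂t.
∂U/∂s = -18(s + 3)(s + 4); at s=-5 this is -36, so s increases.
∂U/∂t = 9(t - 2)(t + 4); at t=0 this is -72, so t increases.
s converges to its nearest critical value -4 (a local min of the s-part); t converges to 2. The iterate converges to (-4, 2).

(-4, 2)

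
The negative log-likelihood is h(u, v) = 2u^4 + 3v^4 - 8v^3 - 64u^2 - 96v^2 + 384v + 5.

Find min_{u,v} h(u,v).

h(u,v) separates as P(u) + Q(v) + 5, so its minimum is min P + min Q + 5.
P'(u) = 8u(u - 4)(u + 4) vanishes at u ∈ {-4, 0, 4}; Q'(v) = 12(v - 4)(v - 2)(v + 4) vanishes at v ∈ {-4, 2, 4}.
Local minima of P (where P''>0): P(-4)=-512, P(4)=-512. Local minima of Q: Q(-4)=-1792, Q(4)=256.
So the global minimum of h is P(-4) + Q(-4) + 5 = -512 − 1792 + 5 = -2299, attained at (-4, -4).

-2299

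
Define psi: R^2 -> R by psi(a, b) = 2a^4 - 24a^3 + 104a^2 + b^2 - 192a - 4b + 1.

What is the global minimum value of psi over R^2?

psi(a,b) separates as P(a) + Q(b) + 1, so its minimum is min P + min Q + 1.
P'(a) = 8(a - 4)(a - 3)(a - 2) vanishes at a ∈ {2, 3, 4}; Q'(b) = 2b - 4 vanishes at b ∈ {2}.
Local minima of P (where P''>0): P(2)=-128, P(4)=-128. Local minima of Q: Q(2)=-4.
So the global minimum of psi is P(2) + Q(2) + 1 = -128 − 4 + 1 = -131, attained at (2, 2).

-131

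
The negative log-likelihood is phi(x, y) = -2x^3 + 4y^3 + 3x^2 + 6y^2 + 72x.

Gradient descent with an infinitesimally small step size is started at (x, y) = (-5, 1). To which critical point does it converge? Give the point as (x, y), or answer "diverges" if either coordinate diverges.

(-3, 0)

phi is separable, so gradient descent decouples: x follows -∂phi/∂x, y follows -∂phi/∂y.
∂phi/∂x = -6(x - 4)(x + 3); at x=-5 this is -108, so x increases.
∂phi/∂y = 12y(y + 1); at y=1 this is 24, so y decreases.
x converges to its nearest critical value -3 (a local min of the x-part); y converges to 0. The iterate converges to (-3, 0).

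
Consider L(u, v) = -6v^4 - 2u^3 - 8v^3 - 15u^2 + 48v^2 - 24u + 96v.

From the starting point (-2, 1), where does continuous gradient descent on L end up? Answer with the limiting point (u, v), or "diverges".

(-4, -1)

L is separable, so gradient descent decouples: u follows -∂L/∂u, v follows -∂L/∂v.
∂L/∂u = -6(u + 1)(u + 4); at u=-2 this is 12, so u decreases.
∂L/∂v = -24(v - 2)(v + 1)(v + 2); at v=1 this is 144, so v decreases.
u converges to its nearest critical value -4 (a local min of the u-part); v converges to -1. The iterate converges to (-4, -1).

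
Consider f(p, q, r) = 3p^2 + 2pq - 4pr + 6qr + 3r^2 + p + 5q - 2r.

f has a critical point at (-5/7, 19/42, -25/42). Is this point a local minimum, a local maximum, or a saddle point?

The Hessian is constant: H = [[6, 2, -4], [2, 0, 6], [-4, 6, 6]].
Leading principal minors: Δ₁ = 6, Δ₂ = -4, Δ₃ = -336.
The minors fit neither the all-positive nor the alternating-sign pattern, so H is indefinite: a saddle point.

saddle point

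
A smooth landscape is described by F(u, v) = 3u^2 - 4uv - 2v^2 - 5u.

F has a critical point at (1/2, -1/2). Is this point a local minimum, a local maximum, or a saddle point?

The Hessian of F is constant: H = [[6, -4], [-4, -4]].
det(H) = 6·(-4) − (-4)² = -40.
Since det(H) < 0, H is indefinite and the critical point is a saddle point.

saddle point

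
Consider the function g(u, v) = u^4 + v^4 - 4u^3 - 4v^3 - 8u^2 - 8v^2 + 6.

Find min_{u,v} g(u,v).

-250

g(u,v) separates as P(u) + Q(v) + 6, so its minimum is min P + min Q + 6.
P'(u) = 4u(u - 4)(u + 1) vanishes at u ∈ {-1, 0, 4}; Q'(v) = 4v(v - 4)(v + 1) vanishes at v ∈ {-1, 0, 4}.
Local minima of P (where P''>0): P(-1)=-3, P(4)=-128. Local minima of Q: Q(-1)=-3, Q(4)=-128.
So the global minimum of g is P(4) + Q(4) + 6 = -128 − 128 + 6 = -250, attained at (4, 4).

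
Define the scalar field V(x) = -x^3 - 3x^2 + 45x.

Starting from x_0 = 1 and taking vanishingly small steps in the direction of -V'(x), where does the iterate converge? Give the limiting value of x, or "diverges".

V'(x) = -3(x - 3)(x + 5), so V'(1) = 36.
Gradient descent moves in the -V' direction, i.e. x is decreasing.
The nearest critical point in that direction is x = -5, where V'' = 24 > 0 (a local minimum). The iterate converges there.

-5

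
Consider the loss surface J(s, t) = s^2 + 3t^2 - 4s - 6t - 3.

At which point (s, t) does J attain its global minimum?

(2, 1)

J(s,t) separates as P(s) + Q(t) − 3, so its minimum is min P + min Q − 3.
P'(s) = 2s - 4 vanishes at s ∈ {2}; Q'(t) = 6(t - 1) vanishes at t ∈ {1}.
Local minima of P (where P''>0): P(2)=-4. Local minima of Q: Q(1)=-3.
So the global minimum of J is P(2) + Q(1) − 3 = -4 − 3 − 3 = -10, attained at (2, 1).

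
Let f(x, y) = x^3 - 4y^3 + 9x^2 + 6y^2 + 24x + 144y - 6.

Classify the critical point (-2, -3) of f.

local minimum

The mixed partial ∂²f/∂x∂y is 0, so the Hessian at any point is diag(f_xx, f_yy) = diag(6(x + 3), 12(-2y + 1)).
At (-2, -3): H = diag(6, 84).
Both eigenvalues are positive, so H is positive definite: a local minimum.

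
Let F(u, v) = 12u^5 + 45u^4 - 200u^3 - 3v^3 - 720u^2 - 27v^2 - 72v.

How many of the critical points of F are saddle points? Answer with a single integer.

F separates as a function of u plus a function of v, so ∇F=0 decouples.
∂F/∂u = 60u(u - 3)(u + 2)(u + 4) = 0 at u ∈ {-4, -2, 0, 3}; ∂F/∂v = -9(v + 2)(v + 4) = 0 at v ∈ {-4, -2}.
The Hessian is diagonal: diag(F_uu, F_vv). Second derivatives: F_uu(-4)=-3360, F_uu(-2)=1200, F_uu(0)=-1440, F_uu(3)=6300; F_vv(-4)=18, F_vv(-2)=-18.
Saddle points occur where the two diagonal entries have opposite signs: (-4, -4), (-2, -2), (0, -4), (3, -2). Count: 4.

4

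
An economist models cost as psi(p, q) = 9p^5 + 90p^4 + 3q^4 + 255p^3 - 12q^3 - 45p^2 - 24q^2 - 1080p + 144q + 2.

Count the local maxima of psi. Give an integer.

psi separates as a function of p plus a function of q, so ∇psi=0 decouples.
∂psi/∂p = 45(p - 1)(p + 2)(p + 3)(p + 4) = 0 at p ∈ {-4, -3, -2, 1}; ∂psi/∂q = 12(q - 3)(q - 2)(q + 2) = 0 at q ∈ {-2, 2, 3}.
The Hessian is diagonal: diag(psi_pp, psi_qq). Second derivatives: psi_pp(-4)=-450, psi_pp(-3)=180, psi_pp(-2)=-270, psi_pp(1)=2700; psi_qq(-2)=240, psi_qq(2)=-48, psi_qq(3)=60.
Local maxima occur where both diagonal entries negative: (-4, 2), (-2, 2). Count: 2.

2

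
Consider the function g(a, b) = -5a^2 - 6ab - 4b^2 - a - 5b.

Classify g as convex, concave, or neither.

concave

g is quadratic, so its Hessian is the constant matrix H = [[-10, -6], [-6, -8]].
det(H) = 44, tr(H) = -18.
det(H) > 0 and tr(H) < 0, so H is negative definite everywhere: concave.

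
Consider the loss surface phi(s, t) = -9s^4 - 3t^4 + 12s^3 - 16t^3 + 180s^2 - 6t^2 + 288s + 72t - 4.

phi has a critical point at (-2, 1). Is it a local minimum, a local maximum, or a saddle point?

local maximum

The mixed partial ∂²phi/∂s∂t is 0, so the Hessian at any point is diag(phi_ss, phi_tt) = diag(36(-3s^2 + 2s + 10), -12(3t^2 + 8t + 1)).
At (-2, 1): H = diag(-216, -144).
Both eigenvalues are negative, so H is negative definite: a local maximum.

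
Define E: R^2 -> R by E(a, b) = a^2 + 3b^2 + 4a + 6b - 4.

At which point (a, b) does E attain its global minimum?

(-2, -1)

E(a,b) separates as P(a) + Q(b) − 4, so its minimum is min P + min Q − 4.
P'(a) = 2a + 4 vanishes at a ∈ {-2}; Q'(b) = 6b + 6 vanishes at b ∈ {-1}.
Local minima of P (where P''>0): P(-2)=-4. Local minima of Q: Q(-1)=-3.
So the global minimum of E is P(-2) + Q(-1) − 4 = -4 − 3 − 4 = -11, attained at (-2, -1).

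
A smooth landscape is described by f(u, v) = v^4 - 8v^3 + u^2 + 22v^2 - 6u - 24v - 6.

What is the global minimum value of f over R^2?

-24

f(u,v) separates as P(u) + Q(v) − 6, so its minimum is min P + min Q − 6.
P'(u) = 2u - 6 vanishes at u ∈ {3}; Q'(v) = 4(v - 3)(v - 2)(v - 1) vanishes at v ∈ {1, 2, 3}.
Local minima of P (where P''>0): P(3)=-9. Local minima of Q: Q(1)=-9, Q(3)=-9.
So the global minimum of f is P(3) + Q(1) − 6 = -9 − 9 − 6 = -24, attained at (3, 1).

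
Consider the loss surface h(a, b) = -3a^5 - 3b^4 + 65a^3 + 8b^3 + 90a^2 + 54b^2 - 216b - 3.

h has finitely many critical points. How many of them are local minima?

h separates as a function of a plus a function of b, so ∇h=0 decouples.
∂h/∂a = -15a(a - 4)(a + 1)(a + 3) = 0 at a ∈ {-3, -1, 0, 4}; ∂h/∂b = -12(b - 3)(b - 2)(b + 3) = 0 at b ∈ {-3, 2, 3}.
The Hessian is diagonal: diag(h_aa, h_bb). Second derivatives: h_aa(-3)=630, h_aa(-1)=-150, h_aa(0)=180, h_aa(4)=-2100; h_bb(-3)=-360, h_bb(2)=60, h_bb(3)=-72.
Local minima occur where both diagonal entries positive: (-3, 2), (0, 2). Count: 2.

2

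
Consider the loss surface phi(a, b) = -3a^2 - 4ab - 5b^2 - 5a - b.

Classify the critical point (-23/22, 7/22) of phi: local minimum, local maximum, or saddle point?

local maximum

The Hessian of phi is constant: H = [[-6, -4], [-4, -10]].
det(H) = (-6)·(-10) − (-4)² = 44.
det(H) > 0 and tr(H) = -16 < 0, so H is negative definite and the point is a local maximum.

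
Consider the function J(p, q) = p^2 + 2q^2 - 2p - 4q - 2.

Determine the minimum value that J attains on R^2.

-5

J(p,q) separates as A(p) + B(q) − 2, so its minimum is min A + min B − 2.
A'(p) = 2p - 2 vanishes at p ∈ {1}; B'(q) = 4q - 4 vanishes at q ∈ {1}.
Local minima of A (where A''>0): A(1)=-1. Local minima of B: B(1)=-2.
So the global minimum of J is A(1) + B(1) − 2 = -1 − 2 − 2 = -5, attained at (1, 1).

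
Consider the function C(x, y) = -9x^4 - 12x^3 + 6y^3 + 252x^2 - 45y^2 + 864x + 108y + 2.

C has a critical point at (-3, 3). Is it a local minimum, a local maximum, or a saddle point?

saddle point

The mixed partial ∂²C/∂x∂y is 0, so the Hessian at any point is diag(C_xx, C_yy) = diag(36(-3x^2 - 2x + 14), 18(2y - 5)).
At (-3, 3): H = diag(-252, 18).
The eigenvalues have opposite signs, so H is indefinite: a saddle point.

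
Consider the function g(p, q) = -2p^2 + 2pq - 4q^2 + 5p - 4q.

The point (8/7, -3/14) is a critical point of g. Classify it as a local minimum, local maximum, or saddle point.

local maximum

The Hessian of g is constant: H = [[-4, 2], [2, -8]].
det(H) = (-4)·(-8) − 2² = 28.
det(H) > 0 and tr(H) = -12 < 0, so H is negative definite and the point is a local maximum.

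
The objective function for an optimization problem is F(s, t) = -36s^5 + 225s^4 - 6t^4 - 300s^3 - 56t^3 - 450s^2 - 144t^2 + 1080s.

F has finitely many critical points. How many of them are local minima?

2

F separates as a function of s plus a function of t, so ∇F=0 decouples.
∂F/∂s = -180(s - 3)(s - 2)(s - 1)(s + 1) = 0 at s ∈ {-1, 1, 2, 3}; ∂F/∂t = -24t(t + 3)(t + 4) = 0 at t ∈ {-4, -3, 0}.
The Hessian is diagonal: diag(F_ss, F_tt). Second derivatives: F_ss(-1)=4320, F_ss(1)=-720, F_ss(2)=540, F_ss(3)=-1440; F_tt(-4)=-96, F_tt(-3)=72, F_tt(0)=-288.
Local minima occur where both diagonal entries positive: (-1, -3), (2, -3). Count: 2.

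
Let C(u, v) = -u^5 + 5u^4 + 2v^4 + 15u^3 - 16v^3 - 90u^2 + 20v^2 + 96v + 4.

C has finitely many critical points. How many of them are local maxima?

2

C separates as a function of u plus a function of v, so ∇C=0 decouples.
∂C/∂u = -5u(u - 4)(u - 3)(u + 3) = 0 at u ∈ {-3, 0, 3, 4}; ∂C/∂v = 8(v - 4)(v - 3)(v + 1) = 0 at v ∈ {-1, 3, 4}.
The Hessian is diagonal: diag(C_uu, C_vv). Second derivatives: C_uu(-3)=630, C_uu(0)=-180, C_uu(3)=90, C_uu(4)=-140; C_vv(-1)=160, C_vv(3)=-32, C_vv(4)=40.
Local maxima occur where both diagonal entries negative: (0, 3), (4, 3). Count: 2.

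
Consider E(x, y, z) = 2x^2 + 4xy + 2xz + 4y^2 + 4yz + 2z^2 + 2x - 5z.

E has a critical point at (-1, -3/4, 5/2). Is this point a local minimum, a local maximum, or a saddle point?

local minimum

The Hessian is constant: H = [[4, 4, 2], [4, 8, 4], [2, 4, 4]].
Leading principal minors: Δ₁ = 4, Δ₂ = 16, Δ₃ = 32.
All leading minors are positive, so H is positive definite: a local minimum.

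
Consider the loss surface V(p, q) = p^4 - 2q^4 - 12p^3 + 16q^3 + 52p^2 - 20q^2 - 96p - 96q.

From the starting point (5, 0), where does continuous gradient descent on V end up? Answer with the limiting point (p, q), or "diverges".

V is separable, so gradient descent decouples: p follows -∂V/∂p, q follows -∂V/∂q.
∂V/∂p = 4(p - 4)(p - 3)(p - 2); at p=5 this is 24, so p decreases.
∂V/∂q = -8(q - 4)(q - 3)(q + 1); at q=0 this is -96, so q increases.
p converges to its nearest critical value 4 (a local min of the p-part); q converges to 3. The iterate converges to (4, 3).

(4, 3)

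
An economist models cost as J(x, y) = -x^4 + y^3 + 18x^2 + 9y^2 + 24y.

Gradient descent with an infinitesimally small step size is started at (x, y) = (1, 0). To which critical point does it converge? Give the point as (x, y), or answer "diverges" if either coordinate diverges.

J is separable, so gradient descent decouples: x follows -∂J/∂x, y follows -∂J/∂y.
∂J/∂x = -4x(x - 3)(x + 3); at x=1 this is 32, so x decreases.
∂J/∂y = 3(y + 2)(y + 4); at y=0 this is 24, so y decreases.
x converges to its nearest critical value 0 (a local min of the x-part); y converges to -2. The iterate converges to (0, -2).

(0, -2)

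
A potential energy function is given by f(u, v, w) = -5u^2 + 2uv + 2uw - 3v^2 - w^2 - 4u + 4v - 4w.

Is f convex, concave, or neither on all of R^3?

f is quadratic, so its Hessian is the constant matrix H = [[-10, 2, 2], [2, -6, 0], [2, 0, -2]].
Leading principal minors: -10, 56, -88.
Signs alternate −, +, − ⇒ H ≺ 0 ⇒ concave.

concave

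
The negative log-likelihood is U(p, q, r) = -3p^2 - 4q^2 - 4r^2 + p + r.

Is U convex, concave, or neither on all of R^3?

concave

U is quadratic, so its Hessian is the constant matrix H = [[-6, 0, 0], [0, -8, 0], [0, 0, -8]].
Leading principal minors: -6, 48, -384.
Signs alternate −, +, − ⇒ H ≺ 0 ⇒ concave.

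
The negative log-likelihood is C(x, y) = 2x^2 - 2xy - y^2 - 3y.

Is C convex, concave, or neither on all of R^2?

C is quadratic, so its Hessian is the constant matrix H = [[4, -2], [-2, -2]].
det(H) = -12, tr(H) = 2.
det(H) < 0, so H is indefinite: neither convex nor concave.

neither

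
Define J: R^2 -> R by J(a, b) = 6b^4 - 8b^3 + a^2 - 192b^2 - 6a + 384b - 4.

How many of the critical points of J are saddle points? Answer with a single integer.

J separates as a function of a plus a function of b, so ∇J=0 decouples.
∂J/∂a = 2(a - 3) = 0 at a ∈ {3}; ∂J/∂b = 24(b - 4)(b - 1)(b + 4) = 0 at b ∈ {-4, 1, 4}.
The Hessian is diagonal: diag(J_aa, J_bb). Second derivatives: J_aa(3)=2; J_bb(-4)=960, J_bb(1)=-360, J_bb(4)=576.
Saddle points occur where the two diagonal entries have opposite signs: (3, 1). Count: 1.

1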